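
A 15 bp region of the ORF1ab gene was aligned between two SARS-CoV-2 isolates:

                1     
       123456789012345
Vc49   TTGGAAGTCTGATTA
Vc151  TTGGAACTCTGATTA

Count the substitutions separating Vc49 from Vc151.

The sequences differ at position 7 (G/C).
That gives 1 mismatch out of 15 aligned sites, so the Hamming distance is 1.

1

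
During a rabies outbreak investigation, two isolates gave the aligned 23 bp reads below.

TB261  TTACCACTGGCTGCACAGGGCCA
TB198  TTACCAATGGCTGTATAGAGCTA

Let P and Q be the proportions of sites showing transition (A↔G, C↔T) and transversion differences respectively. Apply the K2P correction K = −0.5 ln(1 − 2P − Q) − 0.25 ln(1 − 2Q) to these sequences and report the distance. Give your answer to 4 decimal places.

0.2710

The sequences differ at positions 7 (C/A, transversion), 14 (C/T, transition), 16 (C/T, transition), 19 (G/A, transition), 22 (C/T, transition).
Of the 5 differences, 4 transitions and 1 transversion over 23 sites: P = 4/23 = 0.173913, Q = 1/23 = 0.043478.
d = −0.5·ln(0.608696) − 0.25·ln(0.913044) = −0.5·(-0.496436) − 0.25·(-0.090971) = 0.2710.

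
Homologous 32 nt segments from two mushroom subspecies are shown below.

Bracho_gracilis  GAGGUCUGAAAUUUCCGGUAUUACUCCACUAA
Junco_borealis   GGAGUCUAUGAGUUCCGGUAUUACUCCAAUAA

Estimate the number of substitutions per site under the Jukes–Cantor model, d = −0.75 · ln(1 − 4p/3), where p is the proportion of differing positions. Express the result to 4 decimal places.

0.2586

Differing sites — 2:A/G; 3:G/A; 8:G/A; 9:A/U; 10:A/G; 12:U/G; 29:C/A.
p = 7/32 = 0.218750.
d = −0.75 · ln(1 − (4/3)·0.218750) = −0.75 · ln(0.708333) = −0.75 · (-0.344841) = 0.2586.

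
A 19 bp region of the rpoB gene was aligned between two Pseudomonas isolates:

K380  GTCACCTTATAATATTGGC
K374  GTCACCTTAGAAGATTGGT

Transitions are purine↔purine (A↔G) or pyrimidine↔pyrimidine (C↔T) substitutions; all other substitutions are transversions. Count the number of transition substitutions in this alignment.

Mismatches occur at site 10 (T↔G, transversion), site 13 (T↔G, transversion), site 19 (C↔T, transition).
Of the 3 differences, 1 transition and 2 transversions, so the answer is 1.

1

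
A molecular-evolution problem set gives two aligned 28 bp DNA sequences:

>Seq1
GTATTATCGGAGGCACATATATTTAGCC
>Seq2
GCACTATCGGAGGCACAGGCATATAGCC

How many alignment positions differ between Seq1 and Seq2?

Mismatches occur at site 2 (T/C), site 4 (T/C), site 18 (T/G), site 19 (A/G), site 20 (T/C), site 23 (T/A).
That gives 6 mismatches out of 28 aligned sites, so the Hamming distance is 6.

6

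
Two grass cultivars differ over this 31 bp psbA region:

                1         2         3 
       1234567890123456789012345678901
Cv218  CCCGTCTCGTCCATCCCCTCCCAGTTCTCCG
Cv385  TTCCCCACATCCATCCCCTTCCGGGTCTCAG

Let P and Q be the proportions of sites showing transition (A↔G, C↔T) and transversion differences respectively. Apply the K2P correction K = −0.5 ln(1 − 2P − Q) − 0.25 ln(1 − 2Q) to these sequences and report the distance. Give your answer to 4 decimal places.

The sequences differ at positions 1 (C/T, transition), 2 (C/T, transition), 4 (G/C, transversion), 5 (T/C, transition), 7 (T/A, transversion), 9 (G/A, transition), 20 (C/T, transition), 23 (A/G, transition), 25 (T/G, transversion), 30 (C/A, transversion).
Of the 10 differences, 6 transitions and 4 transversions over 31 sites: P = 6/31 = 0.193548, Q = 4/31 = 0.129032.
d = −0.5·ln(0.483872) − 0.25·ln(0.741936) = −0.5·(-0.725935) − 0.25·(-0.298492) = 0.4376.

0.4376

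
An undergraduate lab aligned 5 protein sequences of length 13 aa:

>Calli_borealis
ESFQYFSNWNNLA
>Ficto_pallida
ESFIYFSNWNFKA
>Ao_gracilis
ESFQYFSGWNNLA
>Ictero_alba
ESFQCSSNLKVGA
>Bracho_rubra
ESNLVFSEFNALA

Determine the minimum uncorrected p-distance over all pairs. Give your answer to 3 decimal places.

0.077

Pairwise Hamming distances:
  Calli_borealis vs Ficto_pallida: 3
  Calli_borealis vs Ao_gracilis: 1
  Calli_borealis vs Ictero_alba: 6
  Calli_borealis vs Bracho_rubra: 6
  Ficto_pallida vs Ao_gracilis: 4
  Ficto_pallida vs Ictero_alba: 7
  Ficto_pallida vs Bracho_rubra: 7
  Ao_gracilis vs Ictero_alba: 7
  Ao_gracilis vs Bracho_rubra: 6
  Ictero_alba vs Bracho_rubra: 9
The smallest is 1 mismatch, between Calli_borealis and Ao_gracilis; p = 1/13 = 0.077.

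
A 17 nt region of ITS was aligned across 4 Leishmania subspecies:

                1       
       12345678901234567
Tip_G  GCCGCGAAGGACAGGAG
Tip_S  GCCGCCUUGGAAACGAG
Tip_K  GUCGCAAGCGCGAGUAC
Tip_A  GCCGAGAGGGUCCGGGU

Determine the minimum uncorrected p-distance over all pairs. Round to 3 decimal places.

0.294

Pairwise Hamming distances:
  Tip_G vs Tip_S: 5
  Tip_G vs Tip_K: 8
  Tip_G vs Tip_A: 6
  Tip_S vs Tip_K: 10
  Tip_S vs Tip_A: 10
  Tip_K vs Tip_A: 10
The smallest is 5 mismatches, between Tip_G and Tip_S; p = 5/17 = 0.294.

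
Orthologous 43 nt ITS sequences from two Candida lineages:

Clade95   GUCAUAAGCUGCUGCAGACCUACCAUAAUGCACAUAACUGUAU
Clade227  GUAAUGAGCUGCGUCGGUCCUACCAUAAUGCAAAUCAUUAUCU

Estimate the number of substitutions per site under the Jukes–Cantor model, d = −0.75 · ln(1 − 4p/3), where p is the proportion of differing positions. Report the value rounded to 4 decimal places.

0.3129

Mismatches occur at site 3 (C/A), site 6 (A/G), site 13 (U/G), site 14 (G/U), site 16 (A/G), site 18 (A/U), site 33 (C/A), site 36 (A/C), site 38 (C/U), site 40 (G/A), site 42 (A/C).
p = 11/43 = 0.255814.
d = −0.75 · ln(1 − (4/3)·0.255814) = −0.75 · ln(0.658915) = −0.75 · (-0.417161) = 0.3129.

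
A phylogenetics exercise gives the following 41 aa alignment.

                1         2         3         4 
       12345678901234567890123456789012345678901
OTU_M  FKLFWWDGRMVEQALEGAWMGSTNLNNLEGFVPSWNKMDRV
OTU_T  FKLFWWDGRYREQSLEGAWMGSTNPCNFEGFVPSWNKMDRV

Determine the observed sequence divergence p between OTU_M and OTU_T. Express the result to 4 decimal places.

0.1463

Mismatches occur at site 10 (M↔Y), site 11 (V↔R), site 14 (A↔S), site 25 (L↔P), site 26 (N↔C), site 28 (L↔F).
There are 6 differences over 41 sites, so p = 6/41 = 0.1463.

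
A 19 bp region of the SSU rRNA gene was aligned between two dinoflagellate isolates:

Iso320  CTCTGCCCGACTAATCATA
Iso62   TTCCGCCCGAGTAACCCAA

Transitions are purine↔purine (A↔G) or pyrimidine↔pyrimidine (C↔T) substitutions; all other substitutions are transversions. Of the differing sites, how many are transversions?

3

Mismatches occur at site 1 (C/T, transition), site 4 (T/C, transition), site 11 (C/G, transversion), site 15 (T/C, transition), site 17 (A/C, transversion), site 18 (T/A, transversion).
Of the 6 differences, 3 transitions and 3 transversions, so the answer is 3.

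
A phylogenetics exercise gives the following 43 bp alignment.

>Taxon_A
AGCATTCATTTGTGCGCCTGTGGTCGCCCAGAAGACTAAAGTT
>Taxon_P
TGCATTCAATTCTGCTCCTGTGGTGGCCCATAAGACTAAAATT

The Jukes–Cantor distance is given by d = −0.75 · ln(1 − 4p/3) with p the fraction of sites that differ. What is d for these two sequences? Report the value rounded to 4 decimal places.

0.1835

Differing sites — 1:A/T; 9:T/A; 12:G/C; 16:G/T; 25:C/G; 31:G/T; 41:G/A.
p = 7/43 = 0.162791.
d = −0.75 · ln(1 − (4/3)·0.162791) = −0.75 · ln(0.782945) = −0.75 · (-0.244693) = 0.1835.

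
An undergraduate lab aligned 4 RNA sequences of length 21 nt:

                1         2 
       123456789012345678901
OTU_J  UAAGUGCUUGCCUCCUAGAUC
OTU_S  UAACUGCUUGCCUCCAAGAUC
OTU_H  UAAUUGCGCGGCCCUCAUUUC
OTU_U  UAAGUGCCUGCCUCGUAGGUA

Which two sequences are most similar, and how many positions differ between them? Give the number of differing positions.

2

Pairwise Hamming distances:
  OTU_J vs OTU_S: 2
  OTU_J vs OTU_H: 9
  OTU_J vs OTU_U: 4
  OTU_S vs OTU_H: 9
  OTU_S vs OTU_U: 6
  OTU_H vs OTU_U: 10
The smallest is 2, between OTU_J and OTU_S.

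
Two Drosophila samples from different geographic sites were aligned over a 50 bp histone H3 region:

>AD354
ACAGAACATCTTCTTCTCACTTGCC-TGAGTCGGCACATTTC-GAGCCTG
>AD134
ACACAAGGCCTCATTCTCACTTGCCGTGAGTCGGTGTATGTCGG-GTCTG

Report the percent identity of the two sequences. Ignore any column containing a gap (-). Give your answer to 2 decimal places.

Excluding the 3 gap columns leaves 47 comparable sites.
The sequences differ at positions 4 (G/C), 7 (C/G), 8 (A/G), 9 (T/C), 12 (T/C), 13 (C/A), 35 (C/T), 36 (A/G), 37 (C/T), 40 (T/G), 47 (C/T).
36 of the 47 comparable sites match, so the percent identity is 36/47 × 100 = 76.60%.

76.60%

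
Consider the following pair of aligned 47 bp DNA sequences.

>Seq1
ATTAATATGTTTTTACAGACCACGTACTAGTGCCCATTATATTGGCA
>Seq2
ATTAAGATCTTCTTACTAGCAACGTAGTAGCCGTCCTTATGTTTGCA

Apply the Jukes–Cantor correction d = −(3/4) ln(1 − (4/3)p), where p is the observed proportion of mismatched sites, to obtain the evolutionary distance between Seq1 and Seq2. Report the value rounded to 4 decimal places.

The sequences differ at positions 6 (T/G), 9 (G/C), 12 (T/C), 17 (A/T), 18 (G/A), 19 (A/G), 21 (C/A), 27 (C/G), 31 (T/C), 32 (G/C), 33 (C/G), 34 (C/T), 36 (A/C), 41 (A/G), 44 (G/T).
p = 15/47 = 0.319149.
d = −0.75 · ln(1 − (4/3)·0.319149) = −0.75 · ln(0.574468) = −0.75 · (-0.554311) = 0.4157.

0.4157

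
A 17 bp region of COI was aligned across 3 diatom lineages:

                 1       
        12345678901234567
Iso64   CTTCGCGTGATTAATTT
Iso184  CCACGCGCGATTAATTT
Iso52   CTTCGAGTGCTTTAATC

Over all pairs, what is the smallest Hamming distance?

Pairwise Hamming distances:
  Iso64 vs Iso184: 3
  Iso64 vs Iso52: 5
  Iso184 vs Iso52: 8
The smallest is 3, between Iso64 and Iso184.

3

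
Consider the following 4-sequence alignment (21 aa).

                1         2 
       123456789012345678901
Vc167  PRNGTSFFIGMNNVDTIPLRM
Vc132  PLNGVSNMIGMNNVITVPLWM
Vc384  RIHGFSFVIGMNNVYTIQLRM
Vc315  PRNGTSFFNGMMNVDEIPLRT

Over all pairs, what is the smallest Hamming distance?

Pairwise Hamming distances:
  Vc167 vs Vc132: 7
  Vc167 vs Vc384: 7
  Vc167 vs Vc315: 4
  Vc132 vs Vc384: 10
  Vc132 vs Vc315: 11
  Vc384 vs Vc315: 11
The smallest is 4, between Vc167 and Vc315.

4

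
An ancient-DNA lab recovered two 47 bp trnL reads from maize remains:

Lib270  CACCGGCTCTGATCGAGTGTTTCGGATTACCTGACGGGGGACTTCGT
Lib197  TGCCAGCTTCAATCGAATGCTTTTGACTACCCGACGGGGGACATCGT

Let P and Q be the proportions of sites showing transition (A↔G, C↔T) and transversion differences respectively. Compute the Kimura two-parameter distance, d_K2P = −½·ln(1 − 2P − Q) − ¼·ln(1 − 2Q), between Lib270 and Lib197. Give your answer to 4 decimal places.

0.3796

Differing sites — 1:C/T (Ti); 2:A/G (Ti); 5:G/A (Ti); 9:C/T (Ti); 10:T/C (Ti); 11:G/A (Ti); 17:G/A (Ti); 20:T/C (Ti); 23:C/T (Ti); 24:G/T (Tv); 27:T/C (Ti); 32:T/C (Ti); 43:T/A (Tv).
Of the 13 differences, 11 transitions and 2 transversions over 47 sites: P = 11/47 = 0.234043, Q = 2/47 = 0.042553.
d = −0.5·ln(0.489361) − 0.25·ln(0.914894) = −0.5·(-0.714655) − 0.25·(-0.088947) = 0.3796.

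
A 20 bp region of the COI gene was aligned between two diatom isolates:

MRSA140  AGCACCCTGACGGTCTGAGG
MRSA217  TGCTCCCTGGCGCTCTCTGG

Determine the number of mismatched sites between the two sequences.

Differing sites — 1:A/T; 4:A/T; 10:A/G; 13:G/C; 17:G/C; 18:A/T.
That gives 6 mismatches out of 20 aligned sites, so the Hamming distance is 6.

6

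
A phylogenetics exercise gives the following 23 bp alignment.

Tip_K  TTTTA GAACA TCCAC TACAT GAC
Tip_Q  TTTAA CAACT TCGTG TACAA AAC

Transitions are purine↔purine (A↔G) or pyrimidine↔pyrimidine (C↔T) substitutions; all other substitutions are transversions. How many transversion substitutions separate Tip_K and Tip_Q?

Mismatches occur at site 4 (T→A, transversion), site 6 (G→C, transversion), site 10 (A→T, transversion), site 13 (C→G, transversion), site 14 (A→T, transversion), site 15 (C→G, transversion), site 20 (T→A, transversion), site 21 (G→A, transition).
Of the 8 differences, 1 transition and 7 transversions, so the answer is 7.

7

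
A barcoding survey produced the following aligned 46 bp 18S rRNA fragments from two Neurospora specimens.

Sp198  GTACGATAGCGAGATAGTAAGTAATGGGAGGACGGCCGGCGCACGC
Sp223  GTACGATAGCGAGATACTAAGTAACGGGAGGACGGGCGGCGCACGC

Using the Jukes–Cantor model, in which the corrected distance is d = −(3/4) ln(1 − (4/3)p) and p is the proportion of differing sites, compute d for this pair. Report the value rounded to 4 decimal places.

0.0682

Differing sites — 17:G/C; 25:T/C; 36:C/G.
p = 3/46 = 0.065217.
d = −0.75 · ln(1 − (4/3)·0.065217) = −0.75 · ln(0.913044) = −0.75 · (-0.090971) = 0.0682.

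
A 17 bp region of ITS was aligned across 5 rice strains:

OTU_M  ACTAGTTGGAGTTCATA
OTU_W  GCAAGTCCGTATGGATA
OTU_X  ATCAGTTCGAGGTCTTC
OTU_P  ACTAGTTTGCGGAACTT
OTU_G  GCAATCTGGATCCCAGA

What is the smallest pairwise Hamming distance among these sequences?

6

Pairwise Hamming distances:
  OTU_M vs OTU_W: 8
  OTU_M vs OTU_X: 6
  OTU_M vs OTU_P: 7
  OTU_M vs OTU_G: 8
  OTU_W vs OTU_X: 11
  OTU_W vs OTU_P: 11
  OTU_W vs OTU_G: 10
  OTU_X vs OTU_P: 8
  OTU_X vs OTU_G: 12
  OTU_P vs OTU_G: 13
The smallest is 6, between OTU_M and OTU_X.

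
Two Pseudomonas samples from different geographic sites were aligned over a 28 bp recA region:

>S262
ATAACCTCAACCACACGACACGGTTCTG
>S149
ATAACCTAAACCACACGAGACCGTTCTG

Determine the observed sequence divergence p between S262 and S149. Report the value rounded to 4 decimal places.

0.1071

Mismatches occur at site 8 (C→A), site 19 (C→G), site 22 (G→C).
There are 3 differences over 28 sites, so p = 3/28 = 0.1071.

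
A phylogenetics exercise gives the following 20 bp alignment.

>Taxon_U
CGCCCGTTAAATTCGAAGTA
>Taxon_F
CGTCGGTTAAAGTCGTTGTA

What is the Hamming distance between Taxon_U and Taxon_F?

The sequences differ at positions 3 (C/T), 5 (C/G), 12 (T/G), 16 (A/T), 17 (A/T).
That gives 5 mismatches out of 20 aligned sites, so the Hamming distance is 5.

5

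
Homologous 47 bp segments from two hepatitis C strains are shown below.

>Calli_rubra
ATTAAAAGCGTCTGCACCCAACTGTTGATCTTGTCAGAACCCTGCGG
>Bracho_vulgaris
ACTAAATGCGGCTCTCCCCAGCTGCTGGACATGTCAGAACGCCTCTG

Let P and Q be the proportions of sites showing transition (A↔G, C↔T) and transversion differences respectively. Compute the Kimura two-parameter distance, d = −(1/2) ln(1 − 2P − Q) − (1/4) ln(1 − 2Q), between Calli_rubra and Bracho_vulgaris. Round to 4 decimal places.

The sequences differ at positions 2 (T/C, transition), 7 (A/T, transversion), 11 (T/G, transversion), 14 (G/C, transversion), 15 (C/T, transition), 16 (A/C, transversion), 21 (A/G, transition), 25 (T/C, transition), 28 (A/G, transition), 29 (T/A, transversion), 31 (T/A, transversion), 41 (C/G, transversion), 43 (T/C, transition), 44 (G/T, transversion), 46 (G/T, transversion).
Of the 15 differences, 6 transitions and 9 transversions over 47 sites: P = 6/47 = 0.127660, Q = 9/47 = 0.191489.
d = −0.5·ln(0.553191) − 0.25·ln(0.617022) = −0.5·(-0.592052) − 0.25·(-0.482851) = 0.4167.

0.4167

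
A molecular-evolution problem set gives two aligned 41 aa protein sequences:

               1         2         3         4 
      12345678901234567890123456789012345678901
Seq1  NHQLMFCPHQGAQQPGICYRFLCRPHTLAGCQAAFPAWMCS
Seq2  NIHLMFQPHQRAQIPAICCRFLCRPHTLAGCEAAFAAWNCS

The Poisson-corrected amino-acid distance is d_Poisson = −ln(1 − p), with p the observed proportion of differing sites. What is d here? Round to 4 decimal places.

0.2796

The sequences differ at positions 2 (H/I), 3 (Q/H), 7 (C/Q), 11 (G/R), 14 (Q/I), 16 (G/A), 19 (Y/C), 32 (Q/E), 36 (P/A), 39 (M/N).
p = 10/41 = 0.243902.
d = −ln(1 − 0.243902) = −ln(0.756098) = 0.2796.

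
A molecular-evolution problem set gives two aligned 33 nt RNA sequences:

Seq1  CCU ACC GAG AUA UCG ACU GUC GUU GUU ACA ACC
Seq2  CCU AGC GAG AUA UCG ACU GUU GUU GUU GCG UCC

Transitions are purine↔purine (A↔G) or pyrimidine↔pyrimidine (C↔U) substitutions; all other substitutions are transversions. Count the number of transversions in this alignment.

2

Differing sites — 5:C/G (Tv); 21:C/U (Ti); 28:A/G (Ti); 30:A/G (Ti); 31:A/U (Tv).
Of the 5 differences, 3 transitions and 2 transversions, so the answer is 2.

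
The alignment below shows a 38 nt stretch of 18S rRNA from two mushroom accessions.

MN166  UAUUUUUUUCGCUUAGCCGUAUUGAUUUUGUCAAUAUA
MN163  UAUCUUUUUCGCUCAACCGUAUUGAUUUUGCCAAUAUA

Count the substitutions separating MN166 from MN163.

The sequences differ at positions 4 (U/C), 14 (U/C), 16 (G/A), 31 (U/C).
That gives 4 mismatches out of 38 aligned sites, so the Hamming distance is 4.

4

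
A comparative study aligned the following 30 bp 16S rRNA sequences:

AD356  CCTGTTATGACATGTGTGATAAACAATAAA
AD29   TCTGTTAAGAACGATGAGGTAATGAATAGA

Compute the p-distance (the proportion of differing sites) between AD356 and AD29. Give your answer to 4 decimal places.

0.3667

Differing sites — 1:C/T; 8:T/A; 11:C/A; 12:A/C; 13:T/G; 14:G/A; 17:T/A; 19:A/G; 23:A/T; 24:C/G; 29:A/G.
There are 11 differences over 30 sites, so p = 11/30 = 0.3667.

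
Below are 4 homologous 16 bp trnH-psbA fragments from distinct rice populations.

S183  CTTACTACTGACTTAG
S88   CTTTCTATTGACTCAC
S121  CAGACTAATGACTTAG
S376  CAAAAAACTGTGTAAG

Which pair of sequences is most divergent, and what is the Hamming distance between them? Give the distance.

Pairwise Hamming distances:
  S183 vs S88: 4
  S183 vs S121: 3
  S183 vs S376: 7
  S88 vs S121: 6
  S88 vs S376: 10
  S121 vs S376: 7
The largest is 10, between S88 and S376.

10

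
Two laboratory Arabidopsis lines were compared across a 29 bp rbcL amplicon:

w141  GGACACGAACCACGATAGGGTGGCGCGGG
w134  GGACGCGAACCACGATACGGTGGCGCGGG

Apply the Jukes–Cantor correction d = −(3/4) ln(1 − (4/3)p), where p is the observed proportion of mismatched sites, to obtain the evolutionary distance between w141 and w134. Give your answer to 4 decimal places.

The sequences differ at positions 5 (A/G), 18 (G/C).
p = 2/29 = 0.068966.
d = −0.75 · ln(1 − (4/3)·0.068966) = −0.75 · ln(0.908045) = −0.75 · (-0.096461) = 0.0723.

0.0723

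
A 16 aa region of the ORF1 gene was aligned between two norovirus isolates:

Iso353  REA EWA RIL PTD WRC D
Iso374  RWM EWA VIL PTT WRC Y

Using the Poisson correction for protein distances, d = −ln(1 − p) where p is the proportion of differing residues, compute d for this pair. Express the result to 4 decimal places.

Differing sites — 2:E/W; 3:A/M; 7:R/V; 12:D/T; 16:D/Y.
p = 5/16 = 0.312500.
d = −ln(1 − 0.312500) = −ln(0.687500) = 0.3747.

0.3747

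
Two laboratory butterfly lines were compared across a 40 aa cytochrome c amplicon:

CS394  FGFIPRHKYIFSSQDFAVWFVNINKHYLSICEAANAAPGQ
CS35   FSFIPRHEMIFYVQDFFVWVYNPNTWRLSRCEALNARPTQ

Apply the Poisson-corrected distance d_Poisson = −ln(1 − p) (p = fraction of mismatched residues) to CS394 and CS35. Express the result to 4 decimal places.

The sequences differ at positions 2 (G/S), 8 (K/E), 9 (Y/M), 12 (S/Y), 13 (S/V), 17 (A/F), 20 (F/V), 21 (V/Y), 23 (I/P), 25 (K/T), 26 (H/W), 27 (Y/R), 30 (I/R), 34 (A/L), 37 (A/R), 39 (G/T).
p = 16/40 = 0.400000.
d = −ln(1 − 0.400000) = −ln(0.600000) = 0.5108.

0.5108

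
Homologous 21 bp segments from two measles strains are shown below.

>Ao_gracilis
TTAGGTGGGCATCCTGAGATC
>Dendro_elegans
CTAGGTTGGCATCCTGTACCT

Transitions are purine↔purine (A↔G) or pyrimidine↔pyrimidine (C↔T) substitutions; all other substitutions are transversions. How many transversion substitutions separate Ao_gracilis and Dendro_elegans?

The sequences differ at positions 1 (T/C, transition), 7 (G/T, transversion), 17 (A/T, transversion), 18 (G/A, transition), 19 (A/C, transversion), 20 (T/C, transition), 21 (C/T, transition).
Of the 7 differences, 4 transitions and 3 transversions, so the answer is 3.

3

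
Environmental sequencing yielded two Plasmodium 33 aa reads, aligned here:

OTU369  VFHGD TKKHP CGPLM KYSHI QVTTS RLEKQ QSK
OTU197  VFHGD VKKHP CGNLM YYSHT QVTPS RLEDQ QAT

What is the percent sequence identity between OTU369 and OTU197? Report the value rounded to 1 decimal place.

Mismatches occur at site 6 (T↔V), site 13 (P↔N), site 16 (K↔Y), site 20 (I↔T), site 24 (T↔P), site 29 (K↔D), site 32 (S↔A), site 33 (K↔T).
25 of the 33 sites match, so the percent identity is 25/33 × 100 = 75.8%.

75.8%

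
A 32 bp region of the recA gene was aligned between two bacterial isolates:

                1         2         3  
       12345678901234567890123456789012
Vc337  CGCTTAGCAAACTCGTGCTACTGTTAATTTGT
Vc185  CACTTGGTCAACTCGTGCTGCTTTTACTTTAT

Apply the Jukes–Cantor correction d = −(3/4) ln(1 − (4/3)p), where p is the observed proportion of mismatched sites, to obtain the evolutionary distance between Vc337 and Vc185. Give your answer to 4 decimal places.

0.3041

Mismatches occur at site 2 (G/A), site 6 (A/G), site 8 (C/T), site 9 (A/C), site 20 (A/G), site 23 (G/T), site 27 (A/C), site 31 (G/A).
p = 8/32 = 0.250000.
d = −0.75 · ln(1 − (4/3)·0.250000) = −0.75 · ln(0.666667) = −0.75 · (-0.405465) = 0.3041.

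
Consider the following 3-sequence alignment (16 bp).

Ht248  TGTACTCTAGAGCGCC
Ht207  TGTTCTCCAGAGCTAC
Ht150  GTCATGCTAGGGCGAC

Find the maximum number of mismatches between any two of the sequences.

Pairwise Hamming distances:
  Ht248 vs Ht207: 4
  Ht248 vs Ht150: 7
  Ht207 vs Ht150: 9
The largest is 9, between Ht207 and Ht150.

9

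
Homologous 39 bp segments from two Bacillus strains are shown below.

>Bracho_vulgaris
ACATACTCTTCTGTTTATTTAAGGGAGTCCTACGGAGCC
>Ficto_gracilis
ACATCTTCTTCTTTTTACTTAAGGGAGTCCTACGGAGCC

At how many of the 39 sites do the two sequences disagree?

Mismatches occur at site 5 (A↔C), site 6 (C↔T), site 13 (G↔T), site 18 (T↔C).
That gives 4 mismatches out of 39 aligned sites, so the Hamming distance is 4.

4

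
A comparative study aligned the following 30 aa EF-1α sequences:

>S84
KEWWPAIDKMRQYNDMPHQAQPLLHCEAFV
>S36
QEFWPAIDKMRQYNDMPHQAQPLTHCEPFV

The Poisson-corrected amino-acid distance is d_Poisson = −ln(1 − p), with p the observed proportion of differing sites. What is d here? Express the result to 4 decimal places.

0.1431

The sequences differ at positions 1 (K/Q), 3 (W/F), 24 (L/T), 28 (A/P).
p = 4/30 = 0.133333.
d = −ln(1 − 0.133333) = −ln(0.866667) = 0.1431.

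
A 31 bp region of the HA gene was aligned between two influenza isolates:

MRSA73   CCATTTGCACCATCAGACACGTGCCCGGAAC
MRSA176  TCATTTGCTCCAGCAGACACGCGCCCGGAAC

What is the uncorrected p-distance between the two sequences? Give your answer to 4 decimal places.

Mismatches occur at site 1 (C↔T), site 9 (A↔T), site 13 (T↔G), site 22 (T↔C).
There are 4 differences over 31 sites, so p = 4/31 = 0.1290.

0.1290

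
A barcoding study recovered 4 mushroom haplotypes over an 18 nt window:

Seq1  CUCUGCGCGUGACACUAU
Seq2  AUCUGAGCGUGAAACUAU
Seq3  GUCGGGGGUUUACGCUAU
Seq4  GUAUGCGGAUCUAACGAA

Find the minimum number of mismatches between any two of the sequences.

Pairwise Hamming distances:
  Seq1 vs Seq2: 3
  Seq1 vs Seq3: 7
  Seq1 vs Seq4: 9
  Seq2 vs Seq3: 8
  Seq2 vs Seq4: 9
  Seq3 vs Seq4: 10
The smallest is 3, between Seq1 and Seq2.

3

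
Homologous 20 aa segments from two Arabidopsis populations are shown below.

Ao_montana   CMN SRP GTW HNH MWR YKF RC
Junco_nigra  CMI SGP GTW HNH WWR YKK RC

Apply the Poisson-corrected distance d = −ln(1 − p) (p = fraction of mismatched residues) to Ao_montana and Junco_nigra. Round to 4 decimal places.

0.2231

The sequences differ at positions 3 (N/I), 5 (R/G), 13 (M/W), 18 (F/K).
p = 4/20 = 0.200000.
d = −ln(1 − 0.200000) = −ln(0.800000) = 0.2231.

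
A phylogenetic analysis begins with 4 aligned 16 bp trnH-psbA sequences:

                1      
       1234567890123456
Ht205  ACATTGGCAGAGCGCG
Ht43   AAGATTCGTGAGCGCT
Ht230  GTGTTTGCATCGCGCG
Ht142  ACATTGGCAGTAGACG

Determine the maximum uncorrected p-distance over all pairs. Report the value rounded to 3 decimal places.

0.750

Pairwise Hamming distances:
  Ht205 vs Ht43: 8
  Ht205 vs Ht230: 6
  Ht205 vs Ht142: 4
  Ht43 vs Ht230: 9
  Ht43 vs Ht142: 12
  Ht230 vs Ht142: 9
The largest is 12 mismatches, between Ht43 and Ht142; p = 12/16 = 0.750.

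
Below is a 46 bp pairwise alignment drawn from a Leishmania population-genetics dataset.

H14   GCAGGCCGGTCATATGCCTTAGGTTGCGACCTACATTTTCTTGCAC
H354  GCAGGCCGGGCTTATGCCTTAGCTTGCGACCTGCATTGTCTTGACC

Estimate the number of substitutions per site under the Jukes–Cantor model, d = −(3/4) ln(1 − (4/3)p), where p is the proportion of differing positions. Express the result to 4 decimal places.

The sequences differ at positions 10 (T/G), 12 (A/T), 23 (G/C), 33 (A/G), 38 (T/G), 44 (C/A), 45 (A/C).
p = 7/46 = 0.152174.
d = −0.75 · ln(1 − (4/3)·0.152174) = −0.75 · ln(0.797101) = −0.75 · (-0.226774) = 0.1701.

0.1701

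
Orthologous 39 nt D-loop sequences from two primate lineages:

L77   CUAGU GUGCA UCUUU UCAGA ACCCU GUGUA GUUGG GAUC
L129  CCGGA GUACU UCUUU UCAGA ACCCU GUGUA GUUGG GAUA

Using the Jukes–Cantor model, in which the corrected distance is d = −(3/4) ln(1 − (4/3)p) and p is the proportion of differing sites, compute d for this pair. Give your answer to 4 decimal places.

0.1722

The sequences differ at positions 2 (U/C), 3 (A/G), 5 (U/A), 8 (G/A), 10 (A/U), 39 (C/A).
p = 6/39 = 0.153846.
d = −0.75 · ln(1 − (4/3)·0.153846) = −0.75 · ln(0.794872) = −0.75 · (-0.229574) = 0.1722.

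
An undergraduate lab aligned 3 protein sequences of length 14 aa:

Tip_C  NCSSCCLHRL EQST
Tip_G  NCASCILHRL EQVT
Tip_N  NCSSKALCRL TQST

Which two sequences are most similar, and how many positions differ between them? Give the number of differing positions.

3

Pairwise Hamming distances:
  Tip_C vs Tip_G: 3
  Tip_C vs Tip_N: 4
  Tip_G vs Tip_N: 6
The smallest is 3, between Tip_C and Tip_G.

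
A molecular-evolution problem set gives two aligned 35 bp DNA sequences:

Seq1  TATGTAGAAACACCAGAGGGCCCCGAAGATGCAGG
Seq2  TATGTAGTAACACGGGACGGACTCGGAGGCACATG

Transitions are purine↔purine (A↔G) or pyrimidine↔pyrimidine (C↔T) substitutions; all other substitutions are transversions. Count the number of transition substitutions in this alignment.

6

Mismatches occur at site 8 (A↔T, transversion), site 14 (C↔G, transversion), site 15 (A↔G, transition), site 18 (G↔C, transversion), site 21 (C↔A, transversion), site 23 (C↔T, transition), site 26 (A↔G, transition), site 29 (A↔G, transition), site 30 (T↔C, transition), site 31 (G↔A, transition), site 34 (G↔T, transversion).
Of the 11 differences, 6 transitions and 5 transversions, so the answer is 6.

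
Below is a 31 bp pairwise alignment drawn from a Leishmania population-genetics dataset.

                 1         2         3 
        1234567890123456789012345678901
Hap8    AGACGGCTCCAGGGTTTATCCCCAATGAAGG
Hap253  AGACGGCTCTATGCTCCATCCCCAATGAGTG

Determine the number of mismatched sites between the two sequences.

Differing sites — 10:C/T; 12:G/T; 14:G/C; 16:T/C; 17:T/C; 29:A/G; 30:G/T.
That gives 7 mismatches out of 31 aligned sites, so the Hamming distance is 7.

7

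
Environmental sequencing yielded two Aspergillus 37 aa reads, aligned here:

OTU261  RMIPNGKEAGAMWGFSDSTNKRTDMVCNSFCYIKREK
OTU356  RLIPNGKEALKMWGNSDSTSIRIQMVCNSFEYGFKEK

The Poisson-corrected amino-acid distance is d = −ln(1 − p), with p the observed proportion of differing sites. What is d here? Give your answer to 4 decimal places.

0.3920

Mismatches occur at site 2 (M→L), site 10 (G→L), site 11 (A→K), site 15 (F→N), site 20 (N→S), site 21 (K→I), site 23 (T→I), site 24 (D→Q), site 31 (C→E), site 33 (I→G), site 34 (K→F), site 35 (R→K).
p = 12/37 = 0.324324.
d = −ln(1 − 0.324324) = −ln(0.675676) = 0.3920.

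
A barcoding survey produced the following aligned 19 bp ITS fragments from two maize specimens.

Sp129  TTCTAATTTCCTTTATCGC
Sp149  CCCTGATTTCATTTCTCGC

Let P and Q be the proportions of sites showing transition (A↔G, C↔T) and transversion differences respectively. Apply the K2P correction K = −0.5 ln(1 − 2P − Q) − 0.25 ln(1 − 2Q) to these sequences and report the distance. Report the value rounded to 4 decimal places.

0.3324

The sequences differ at positions 1 (T/C, transition), 2 (T/C, transition), 5 (A/G, transition), 11 (C/A, transversion), 15 (A/C, transversion).
Of the 5 differences, 3 transitions and 2 transversions over 19 sites: P = 3/19 = 0.157895, Q = 2/19 = 0.105263.
d = −0.5·ln(0.578947) − 0.25·ln(0.789474) = −0.5·(-0.546544) − 0.25·(-0.236388) = 0.3324.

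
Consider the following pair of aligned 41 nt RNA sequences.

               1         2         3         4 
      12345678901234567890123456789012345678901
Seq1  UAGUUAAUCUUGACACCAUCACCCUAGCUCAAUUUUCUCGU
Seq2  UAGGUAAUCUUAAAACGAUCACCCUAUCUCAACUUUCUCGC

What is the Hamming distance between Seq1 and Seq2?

Mismatches occur at site 4 (U→G), site 12 (G→A), site 14 (C→A), site 17 (C→G), site 27 (G→U), site 33 (U→C), site 41 (U→C).
That gives 7 mismatches out of 41 aligned sites, so the Hamming distance is 7.

7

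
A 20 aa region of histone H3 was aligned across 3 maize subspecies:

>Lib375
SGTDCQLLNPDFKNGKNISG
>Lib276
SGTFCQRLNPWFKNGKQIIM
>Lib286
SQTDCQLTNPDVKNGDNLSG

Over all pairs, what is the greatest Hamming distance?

11

Pairwise Hamming distances:
  Lib375 vs Lib276: 6
  Lib375 vs Lib286: 5
  Lib276 vs Lib286: 11
The largest is 11, between Lib276 and Lib286.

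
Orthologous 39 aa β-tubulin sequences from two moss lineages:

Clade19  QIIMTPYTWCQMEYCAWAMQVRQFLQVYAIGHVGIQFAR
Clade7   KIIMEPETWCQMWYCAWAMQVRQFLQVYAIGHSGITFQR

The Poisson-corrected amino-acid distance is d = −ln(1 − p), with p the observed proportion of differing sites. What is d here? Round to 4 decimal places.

0.1978

The sequences differ at positions 1 (Q/K), 5 (T/E), 7 (Y/E), 13 (E/W), 33 (V/S), 36 (Q/T), 38 (A/Q).
p = 7/39 = 0.179487.
d = −ln(1 − 0.179487) = −ln(0.820513) = 0.1978.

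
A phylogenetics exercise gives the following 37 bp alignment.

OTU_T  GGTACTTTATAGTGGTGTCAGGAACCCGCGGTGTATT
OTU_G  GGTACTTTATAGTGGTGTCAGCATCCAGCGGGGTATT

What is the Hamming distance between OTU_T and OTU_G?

4

Differing sites — 22:G/C; 24:A/T; 27:C/A; 32:T/G.
That gives 4 mismatches out of 37 aligned sites, so the Hamming distance is 4.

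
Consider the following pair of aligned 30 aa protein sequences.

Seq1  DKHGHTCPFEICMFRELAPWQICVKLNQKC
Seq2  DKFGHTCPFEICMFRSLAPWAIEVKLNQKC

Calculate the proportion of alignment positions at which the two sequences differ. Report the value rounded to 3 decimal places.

Differing sites — 3:H/F; 16:E/S; 21:Q/A; 23:C/E.
There are 4 differences over 30 sites, so p = 4/30 = 0.133.

0.133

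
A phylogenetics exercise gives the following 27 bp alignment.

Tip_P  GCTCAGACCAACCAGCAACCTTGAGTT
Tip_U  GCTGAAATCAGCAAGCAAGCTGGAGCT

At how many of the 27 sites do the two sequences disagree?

8

The sequences differ at positions 4 (C/G), 6 (G/A), 8 (C/T), 11 (A/G), 13 (C/A), 19 (C/G), 22 (T/G), 26 (T/C).
That gives 8 mismatches out of 27 aligned sites, so the Hamming distance is 8.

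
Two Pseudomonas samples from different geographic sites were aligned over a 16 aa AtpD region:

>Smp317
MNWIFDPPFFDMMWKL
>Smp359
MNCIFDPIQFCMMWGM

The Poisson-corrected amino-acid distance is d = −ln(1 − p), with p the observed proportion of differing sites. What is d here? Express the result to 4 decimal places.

Differing sites — 3:W/C; 8:P/I; 9:F/Q; 11:D/C; 15:K/G; 16:L/M.
p = 6/16 = 0.375000.
d = −ln(1 − 0.375000) = −ln(0.625000) = 0.4700.

0.4700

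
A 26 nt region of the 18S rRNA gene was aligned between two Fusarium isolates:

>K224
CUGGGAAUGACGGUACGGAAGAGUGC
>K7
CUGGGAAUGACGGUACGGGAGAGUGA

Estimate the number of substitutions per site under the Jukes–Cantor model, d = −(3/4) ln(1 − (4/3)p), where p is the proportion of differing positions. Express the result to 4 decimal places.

The sequences differ at positions 19 (A/G), 26 (C/A).
p = 2/26 = 0.076923.
d = −0.75 · ln(1 − (4/3)·0.076923) = −0.75 · ln(0.897436) = −0.75 · (-0.108213) = 0.0812.

0.0812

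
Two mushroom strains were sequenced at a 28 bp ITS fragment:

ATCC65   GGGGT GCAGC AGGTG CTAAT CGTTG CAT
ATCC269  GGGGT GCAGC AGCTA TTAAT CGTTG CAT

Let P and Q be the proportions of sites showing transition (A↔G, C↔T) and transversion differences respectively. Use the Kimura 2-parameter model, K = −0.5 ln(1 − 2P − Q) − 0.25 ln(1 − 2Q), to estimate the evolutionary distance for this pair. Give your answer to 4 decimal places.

Differing sites — 13:G/C (Tv); 15:G/A (Ti); 16:C/T (Ti).
Of the 3 differences, 2 transitions and 1 transversion over 28 sites: P = 2/28 = 0.071429, Q = 1/28 = 0.035714.
d = −0.5·ln(0.821428) − 0.25·ln(0.928572) = −0.5·(-0.196711) − 0.25·(-0.074107) = 0.1169.

0.1169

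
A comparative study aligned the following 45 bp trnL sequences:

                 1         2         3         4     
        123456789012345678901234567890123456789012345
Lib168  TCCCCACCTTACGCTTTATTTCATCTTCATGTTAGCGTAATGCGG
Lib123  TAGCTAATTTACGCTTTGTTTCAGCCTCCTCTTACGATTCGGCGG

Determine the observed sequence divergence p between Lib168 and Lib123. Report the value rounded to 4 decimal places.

0.3556

Differing sites — 2:C/A; 3:C/G; 5:C/T; 7:C/A; 8:C/T; 18:A/G; 24:T/G; 26:T/C; 29:A/C; 31:G/C; 35:G/C; 36:C/G; 37:G/A; 39:A/T; 40:A/C; 41:T/G.
There are 16 differences over 45 sites, so p = 16/45 = 0.3556.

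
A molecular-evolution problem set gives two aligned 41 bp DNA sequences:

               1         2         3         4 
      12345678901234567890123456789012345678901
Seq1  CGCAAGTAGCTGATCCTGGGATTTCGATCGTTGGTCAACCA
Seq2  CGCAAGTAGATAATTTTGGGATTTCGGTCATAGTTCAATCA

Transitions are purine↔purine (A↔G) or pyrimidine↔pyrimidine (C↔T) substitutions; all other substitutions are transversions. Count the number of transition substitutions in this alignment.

6

Differing sites — 10:C/A (Tv); 12:G/A (Ti); 15:C/T (Ti); 16:C/T (Ti); 27:A/G (Ti); 30:G/A (Ti); 32:T/A (Tv); 34:G/T (Tv); 39:C/T (Ti).
Of the 9 differences, 6 transitions and 3 transversions, so the answer is 6.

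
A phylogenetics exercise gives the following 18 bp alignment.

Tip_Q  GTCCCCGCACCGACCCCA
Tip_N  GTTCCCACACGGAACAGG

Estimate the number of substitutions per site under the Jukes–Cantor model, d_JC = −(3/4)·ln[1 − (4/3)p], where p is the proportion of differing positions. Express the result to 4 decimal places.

Mismatches occur at site 3 (C/T), site 7 (G/A), site 11 (C/G), site 14 (C/A), site 16 (C/A), site 17 (C/G), site 18 (A/G).
p = 7/18 = 0.388889.
d = −0.75 · ln(1 − (4/3)·0.388889) = −0.75 · ln(0.481481) = −0.75 · (-0.730889) = 0.5482.

0.5482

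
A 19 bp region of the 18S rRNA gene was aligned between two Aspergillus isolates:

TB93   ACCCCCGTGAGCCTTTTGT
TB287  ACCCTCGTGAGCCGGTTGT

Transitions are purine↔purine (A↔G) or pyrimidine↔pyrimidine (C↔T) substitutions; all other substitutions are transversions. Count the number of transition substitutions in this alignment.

1

Mismatches occur at site 5 (C↔T, transition), site 14 (T↔G, transversion), site 15 (T↔G, transversion).
Of the 3 differences, 1 transition and 2 transversions, so the answer is 1.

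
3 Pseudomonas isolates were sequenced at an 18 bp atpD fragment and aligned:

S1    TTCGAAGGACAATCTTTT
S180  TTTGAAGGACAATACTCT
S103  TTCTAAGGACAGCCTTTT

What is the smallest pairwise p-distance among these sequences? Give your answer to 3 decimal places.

Pairwise Hamming distances:
  S1 vs S180: 4
  S1 vs S103: 3
  S180 vs S103: 7
The smallest is 3 mismatches, between S1 and S103; p = 3/18 = 0.167.

0.167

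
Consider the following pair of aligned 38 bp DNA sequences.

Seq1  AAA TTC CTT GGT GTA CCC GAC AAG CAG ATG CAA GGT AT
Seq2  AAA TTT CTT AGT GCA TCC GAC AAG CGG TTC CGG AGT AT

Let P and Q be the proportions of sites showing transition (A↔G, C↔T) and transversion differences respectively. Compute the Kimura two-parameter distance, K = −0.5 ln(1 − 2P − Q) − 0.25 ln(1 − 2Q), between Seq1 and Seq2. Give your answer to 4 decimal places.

The sequences differ at positions 6 (C/T, transition), 10 (G/A, transition), 14 (T/C, transition), 16 (C/T, transition), 26 (A/G, transition), 28 (A/T, transversion), 30 (G/C, transversion), 32 (A/G, transition), 33 (A/G, transition), 34 (G/A, transition).
Of the 10 differences, 8 transitions and 2 transversions over 38 sites: P = 8/38 = 0.210526, Q = 2/38 = 0.052632.
d = −0.5·ln(0.526316) − 0.25·ln(0.894736) = −0.5·(-0.641853) − 0.25·(-0.111227) = 0.3487.

0.3487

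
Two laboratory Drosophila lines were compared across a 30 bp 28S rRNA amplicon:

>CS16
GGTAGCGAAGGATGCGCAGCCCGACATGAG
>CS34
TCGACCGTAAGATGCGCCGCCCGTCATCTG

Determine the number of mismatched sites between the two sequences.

Mismatches occur at site 1 (G/T), site 2 (G/C), site 3 (T/G), site 5 (G/C), site 8 (A/T), site 10 (G/A), site 18 (A/C), site 24 (A/T), site 28 (G/C), site 29 (A/T).
That gives 10 mismatches out of 30 aligned sites, so the Hamming distance is 10.

10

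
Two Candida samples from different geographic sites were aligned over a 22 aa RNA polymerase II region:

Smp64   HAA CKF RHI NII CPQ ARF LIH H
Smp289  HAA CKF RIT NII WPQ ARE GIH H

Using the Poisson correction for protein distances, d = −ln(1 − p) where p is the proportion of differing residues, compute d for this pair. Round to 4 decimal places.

0.2578

The sequences differ at positions 8 (H/I), 9 (I/T), 13 (C/W), 18 (F/E), 19 (L/G).
p = 5/22 = 0.227273.
d = −ln(1 − 0.227273) = −ln(0.772727) = 0.2578.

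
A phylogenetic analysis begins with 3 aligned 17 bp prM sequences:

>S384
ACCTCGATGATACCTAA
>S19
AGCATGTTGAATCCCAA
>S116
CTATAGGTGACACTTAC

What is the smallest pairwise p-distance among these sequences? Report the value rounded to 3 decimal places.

0.412

Pairwise Hamming distances:
  S384 vs S19: 7
  S384 vs S116: 8
  S19 vs S116: 11
The smallest is 7 mismatches, between S384 and S19; p = 7/17 = 0.412.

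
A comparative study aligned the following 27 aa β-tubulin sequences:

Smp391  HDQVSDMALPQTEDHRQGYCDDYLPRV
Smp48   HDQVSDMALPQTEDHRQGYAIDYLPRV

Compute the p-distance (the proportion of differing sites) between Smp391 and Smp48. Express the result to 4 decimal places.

Differing sites — 20:C/A; 21:D/I.
There are 2 differences over 27 sites, so p = 2/27 = 0.0741.

0.0741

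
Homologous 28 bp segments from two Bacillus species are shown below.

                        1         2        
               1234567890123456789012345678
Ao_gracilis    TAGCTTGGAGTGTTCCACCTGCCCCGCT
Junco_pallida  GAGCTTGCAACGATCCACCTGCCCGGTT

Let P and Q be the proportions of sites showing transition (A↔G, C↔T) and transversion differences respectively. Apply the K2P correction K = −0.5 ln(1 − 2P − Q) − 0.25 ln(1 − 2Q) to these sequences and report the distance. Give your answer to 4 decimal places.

0.3050

The sequences differ at positions 1 (T/G, transversion), 8 (G/C, transversion), 10 (G/A, transition), 11 (T/C, transition), 13 (T/A, transversion), 25 (C/G, transversion), 27 (C/T, transition).
Of the 7 differences, 3 transitions and 4 transversions over 28 sites: P = 3/28 = 0.107143, Q = 4/28 = 0.142857.
d = −0.5·ln(0.642857) − 0.25·ln(0.714286) = −0.5·(-0.441833) − 0.25·(-0.336472) = 0.3050.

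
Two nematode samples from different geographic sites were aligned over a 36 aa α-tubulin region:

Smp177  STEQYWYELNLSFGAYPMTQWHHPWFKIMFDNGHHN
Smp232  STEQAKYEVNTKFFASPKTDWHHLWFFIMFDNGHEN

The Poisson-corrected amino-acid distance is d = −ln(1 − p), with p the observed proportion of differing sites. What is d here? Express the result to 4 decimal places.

Mismatches occur at site 5 (Y↔A), site 6 (W↔K), site 9 (L↔V), site 11 (L↔T), site 12 (S↔K), site 14 (G↔F), site 16 (Y↔S), site 18 (M↔K), site 20 (Q↔D), site 24 (P↔L), site 27 (K↔F), site 35 (H↔E).
p = 12/36 = 0.333333.
d = −ln(1 − 0.333333) = −ln(0.666667) = 0.4055.

0.4055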